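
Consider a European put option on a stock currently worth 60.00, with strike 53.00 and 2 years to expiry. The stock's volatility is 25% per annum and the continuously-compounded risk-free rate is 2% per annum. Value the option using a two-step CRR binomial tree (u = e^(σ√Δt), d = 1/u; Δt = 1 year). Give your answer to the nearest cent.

4.35

CRR parameters: u = e^(σ√Δt) = e^(0.25·√1) = 1.2840, d = 1/u = 0.7788
Per-period rate: rΔt = 0.02·1 = 0.02, so R = e^0.02 = 1.0202
Risk-neutral probability p = (e^0.02 − 0.7788)/(1.2840 − 0.7788) = 0.2414/0.5052 = 0.4778
Terminal stock prices: S_uu = 98.92, S_ud = 60, S_dd = 36.39
Terminal payoffs (K − S): max(-45.92, 0) = 0, max(-7, 0) = 0, max(16.61, 0) = 16.61
Node u (S = 77.04): V_u = e^(−0.02)·[0.4778·0.0000 + 0.5222·0.0000] = 0.0000
Node d (S = 46.73): V_d = e^(−0.02)·[0.4778·0.0000 + 0.5222·16.6082] = 8.5009
Node 0 (S = 60): V_0 = e^(−0.02)·[0.4778·0.0000 + 0.5222·8.5009] = 4.3512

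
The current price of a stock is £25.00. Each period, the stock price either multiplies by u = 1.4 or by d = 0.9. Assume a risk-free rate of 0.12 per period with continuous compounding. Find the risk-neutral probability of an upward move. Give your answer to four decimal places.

Risk-neutral probability p = (e^0.12 − 0.9)/(1.4 − 0.9) = 0.2275/0.5000 = 0.4550

p = 0.4550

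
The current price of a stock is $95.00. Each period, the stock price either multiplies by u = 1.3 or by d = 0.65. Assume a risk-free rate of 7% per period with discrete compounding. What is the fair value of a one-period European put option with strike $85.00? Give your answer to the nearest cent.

Risk-neutral probability p = (1 + 0.07 − 0.65)/(1.3 − 0.65) = 0.4200/0.6500 = 0.6462
Terminal stock prices: S_u = 123.5, S_d = 61.75
Terminal payoffs (K − S): max(-38.5, 0) = 0, max(23.25, 0) = 23.25
Node 0 (S = 95): V_0 = 1/1.07·[0.6462·0.0000 + 0.3538·23.2500] = 7.6887

$7.69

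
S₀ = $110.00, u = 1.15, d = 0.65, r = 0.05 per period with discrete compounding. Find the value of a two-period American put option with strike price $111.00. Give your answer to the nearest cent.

Risk-neutral probability p = (1 + 0.05 − 0.65)/(1.15 − 0.65) = 0.4000/0.5000 = 0.8000
Terminal stock prices: S_uu = 145.5, S_ud = 82.22, S_dd = 46.48
Terminal payoffs (K − S): max(-34.47, 0) = 0, max(28.78, 0) = 28.78, max(64.53, 0) = 64.53
Node u (S = 126.5): continuation = 1/1.05·[0.8000·0.0000 + 0.2000·28.7750] = 5.4810; exercise value = 0.0000 ≤ continuation, so V_u = 5.4810
Node d (S = 71.5): continuation = 1/1.05·[0.8000·28.7750 + 0.2000·64.5250] = 34.2143; exercise value = 39.5000 > continuation, so V_d = 39.5000 (exercise)
Node 0 (S = 110): continuation = 1/1.05·[0.8000·5.4810 + 0.2000·39.5000] = 11.6998; exercise value = 1.0000 ≤ continuation, so V_0 = 11.6998

$11.70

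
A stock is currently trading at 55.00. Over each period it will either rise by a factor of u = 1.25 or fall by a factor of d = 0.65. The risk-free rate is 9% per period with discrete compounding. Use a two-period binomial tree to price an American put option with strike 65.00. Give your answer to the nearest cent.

Risk-neutral probability p = (1 + 0.09 − 0.65)/(1.25 − 0.65) = 0.4400/0.6000 = 0.7333
Terminal stock prices: S_uu = 85.94, S_ud = 44.69, S_dd = 23.24
Terminal payoffs (K − S): max(-20.94, 0) = 0, max(20.31, 0) = 20.31, max(41.76, 0) = 41.76
Node u (S = 68.75): continuation = 1/1.09·[0.7333·0.0000 + 0.2667·20.3125] = 4.9694; exercise value = 0.0000 ≤ continuation, so V_u = 4.9694
Node d (S = 35.75): continuation = 1/1.09·[0.7333·20.3125 + 0.2667·41.7625] = 23.8830; exercise value = 29.2500 > continuation, so V_d = 29.2500 (exercise)
Node 0 (S = 55): continuation = 1/1.09·[0.7333·4.9694 + 0.2667·29.2500] = 10.4993; exercise value = 10.0000 ≤ continuation, so V_0 = 10.4993

10.50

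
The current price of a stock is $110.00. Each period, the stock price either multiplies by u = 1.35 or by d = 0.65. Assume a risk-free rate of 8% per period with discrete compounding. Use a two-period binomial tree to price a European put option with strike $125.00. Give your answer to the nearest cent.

Risk-neutral probability p = (1 + 0.08 − 0.65)/(1.35 − 0.65) = 0.4300/0.7000 = 0.6143
Terminal stock prices: S_uu = 200.5, S_ud = 96.53, S_dd = 46.48
Terminal payoffs (K − S): max(-75.48, 0) = 0, max(28.47, 0) = 28.47, max(78.53, 0) = 78.53
Node u (S = 148.5): V_u = 1/1.08·[0.6143·0.0000 + 0.3857·28.4750] = 10.1696
Node d (S = 71.5): V_d = 1/1.08·[0.6143·28.4750 + 0.3857·78.5250] = 44.2407
Node 0 (S = 110): V_0 = 1/1.08·[0.6143·10.1696 + 0.3857·44.2407] = 21.5846

$21.58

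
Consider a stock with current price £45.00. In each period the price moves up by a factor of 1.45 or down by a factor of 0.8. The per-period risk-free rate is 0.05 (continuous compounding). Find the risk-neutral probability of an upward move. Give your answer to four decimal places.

Risk-neutral probability p = (e^0.05 − 0.8)/(1.45 − 0.8) = 0.2513/0.6500 = 0.3866

p = 0.3866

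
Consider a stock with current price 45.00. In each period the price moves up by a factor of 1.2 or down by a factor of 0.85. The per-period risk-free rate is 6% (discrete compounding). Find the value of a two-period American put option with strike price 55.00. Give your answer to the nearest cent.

10.00

Risk-neutral probability p = (1 + 0.06 − 0.85)/(1.2 − 0.85) = 0.2100/0.3500 = 0.6000
Terminal stock prices: S_uu = 64.8, S_ud = 45.9, S_dd = 32.51
Terminal payoffs (K − S): max(-9.8, 0) = 0, max(9.1, 0) = 9.1, max(22.49, 0) = 22.49
Node u (S = 54): continuation = 1/1.06·[0.6000·0.0000 + 0.4000·9.1000] = 3.4340; exercise value = 1.0000 ≤ continuation, so V_u = 3.4340
Node d (S = 38.25): continuation = 1/1.06·[0.6000·9.1000 + 0.4000·22.4875] = 13.6368; exercise value = 16.7500 > continuation, so V_d = 16.7500 (exercise)
Node 0 (S = 45): continuation = 1/1.06·[0.6000·3.4340 + 0.4000·16.7500] = 8.2645; exercise value = 10.0000 > continuation, so V_0 = 10.0000 (exercise)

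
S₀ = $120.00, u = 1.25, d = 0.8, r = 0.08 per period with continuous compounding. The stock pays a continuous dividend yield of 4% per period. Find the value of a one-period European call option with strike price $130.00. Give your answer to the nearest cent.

Per-period risk-free factor R = e^0.08 = 1.0833; dividend-adjusted growth = e^(0.08−0.04) = 1.0408.
Risk-neutral probability p = (1.0408 − 0.8)/(1.25 − 0.8) = 0.2408/0.4500 = 0.5351
Terminal stock prices: S_u = 150, S_d = 96
Terminal payoffs (S − K): max(20, 0) = 20, max(-34, 0) = 0
Node 0 (S = 120): V_0 = e^(−0.08)·[0.5351·20.0000 + 0.4649·0.0000] = 9.8798

$9.88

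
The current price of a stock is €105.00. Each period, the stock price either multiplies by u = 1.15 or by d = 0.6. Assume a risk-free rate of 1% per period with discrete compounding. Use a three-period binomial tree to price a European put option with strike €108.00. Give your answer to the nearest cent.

€20.61

Risk-neutral probability p = (1 + 0.01 − 0.6)/(1.15 − 0.6) = 0.4100/0.5500 = 0.7455
Terminal stock prices: S_uuu = 159.7, S_uud = 83.32, S_udd = 43.47, S_ddd = 22.68
Terminal payoffs (K − S): max(-51.69, 0) = 0, max(24.68, 0) = 24.68, max(64.53, 0) = 64.53, max(85.32, 0) = 85.32
Node uu (S = 138.9): V_uu = 1/1.01·[0.7455·0.0000 + 0.2545·24.6825] = 6.2206
Node ud (S = 72.45): V_ud = 1/1.01·[0.7455·24.6825 + 0.2545·64.5300] = 34.4807
Node dd (S = 37.8): V_dd = 1/1.01·[0.7455·64.5300 + 0.2545·85.3200] = 69.1307
Node u (S = 120.7): V_u = 1/1.01·[0.7455·6.2206 + 0.2545·34.4807] = 13.2813
Node d (S = 63): V_d = 1/1.01·[0.7455·34.4807 + 0.2545·69.1307] = 42.8720
Node 0 (S = 105): V_0 = 1/1.01·[0.7455·13.2813 + 0.2545·42.8720] = 20.6074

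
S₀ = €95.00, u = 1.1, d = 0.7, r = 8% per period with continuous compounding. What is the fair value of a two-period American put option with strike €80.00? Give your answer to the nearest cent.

€0.75

Risk-neutral probability p = (e^0.08 − 0.7)/(1.1 − 0.7) = 0.3833/0.4000 = 0.9582
Terminal stock prices: S_uu = 115, S_ud = 73.15, S_dd = 46.55
Terminal payoffs (K − S): max(-34.95, 0) = 0, max(6.85, 0) = 6.85, max(33.45, 0) = 33.45
Node u (S = 104.5): continuation = e^(−0.08)·[0.9582·0.0000 + 0.0418·6.8500] = 0.2642; exercise value = 0.0000 ≤ continuation, so V_u = 0.2642
Node d (S = 66.5): continuation = e^(−0.08)·[0.9582·6.8500 + 0.0418·33.4500] = 7.3493; exercise value = 13.5000 > continuation, so V_d = 13.5000 (exercise)
Node 0 (S = 95): continuation = e^(−0.08)·[0.9582·0.2642 + 0.0418·13.5000] = 0.7544; exercise value = 0.0000 ≤ continuation, so V_0 = 0.7544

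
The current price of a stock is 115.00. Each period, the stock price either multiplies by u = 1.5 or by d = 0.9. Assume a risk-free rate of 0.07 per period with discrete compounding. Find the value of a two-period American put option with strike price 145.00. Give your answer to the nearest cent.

Risk-neutral probability p = (1 + 0.07 − 0.9)/(1.5 − 0.9) = 0.1700/0.6000 = 0.2833
Terminal stock prices: S_uu = 258.8, S_ud = 155.2, S_dd = 93.15
Terminal payoffs (K − S): max(-113.8, 0) = 0, max(-10.25, 0) = 0, max(51.85, 0) = 51.85
Node u (S = 172.5): continuation = 1/1.07·[0.2833·0.0000 + 0.7167·0.0000] = 0.0000; exercise value = 0.0000 ≤ continuation, so V_u = 0.0000
Node d (S = 103.5): continuation = 1/1.07·[0.2833·0.0000 + 0.7167·51.8500] = 34.7282; exercise value = 41.5000 > continuation, so V_d = 41.5000 (exercise)
Node 0 (S = 115): continuation = 1/1.07·[0.2833·0.0000 + 0.7167·41.5000] = 27.7960; exercise value = 30.0000 > continuation, so V_0 = 30.0000 (exercise)

30.00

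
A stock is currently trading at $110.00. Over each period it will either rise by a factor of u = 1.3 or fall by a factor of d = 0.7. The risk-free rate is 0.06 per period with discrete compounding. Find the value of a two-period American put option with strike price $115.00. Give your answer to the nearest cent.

$17.52

Risk-neutral probability p = (1 + 0.06 − 0.7)/(1.3 − 0.7) = 0.3600/0.6000 = 0.6000
Terminal stock prices: S_uu = 185.9, S_ud = 100.1, S_dd = 53.9
Terminal payoffs (K − S): max(-70.9, 0) = 0, max(14.9, 0) = 14.9, max(61.1, 0) = 61.1
Node u (S = 143): continuation = 1/1.06·[0.6000·0.0000 + 0.4000·14.9000] = 5.6226; exercise value = 0.0000 ≤ continuation, so V_u = 5.6226
Node d (S = 77): continuation = 1/1.06·[0.6000·14.9000 + 0.4000·61.1000] = 31.4906; exercise value = 38.0000 > continuation, so V_d = 38.0000 (exercise)
Node 0 (S = 110): continuation = 1/1.06·[0.6000·5.6226 + 0.4000·38.0000] = 17.5222; exercise value = 5.0000 ≤ continuation, so V_0 = 17.5222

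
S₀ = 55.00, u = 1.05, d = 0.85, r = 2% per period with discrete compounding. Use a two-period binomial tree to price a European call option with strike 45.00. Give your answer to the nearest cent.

11.86

Risk-neutral probability p = (1 + 0.02 − 0.85)/(1.05 − 0.85) = 0.1700/0.2000 = 0.8500
Terminal stock prices: S_uu = 60.64, S_ud = 49.09, S_dd = 39.74
Terminal payoffs (S − K): max(15.64, 0) = 15.64, max(4.087, 0) = 4.087, max(-5.263, 0) = 0
Node u (S = 57.75): V_u = 1/1.02·[0.8500·15.6375 + 0.1500·4.0875] = 13.6324
Node d (S = 46.75): V_d = 1/1.02·[0.8500·4.0875 + 0.1500·0.0000] = 3.4062
Node 0 (S = 55): V_0 = 1/1.02·[0.8500·13.6324 + 0.1500·3.4062] = 11.8612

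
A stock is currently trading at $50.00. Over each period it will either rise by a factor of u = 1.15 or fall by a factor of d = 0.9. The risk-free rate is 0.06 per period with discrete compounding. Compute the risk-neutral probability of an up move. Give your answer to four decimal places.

p = 0.6400

Risk-neutral probability p = (1 + 0.06 − 0.9)/(1.15 − 0.9) = 0.1600/0.2500 = 0.6400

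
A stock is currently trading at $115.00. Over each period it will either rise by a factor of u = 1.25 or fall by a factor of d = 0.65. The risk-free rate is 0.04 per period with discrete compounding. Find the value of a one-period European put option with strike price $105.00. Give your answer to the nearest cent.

$10.18

Risk-neutral probability p = (1 + 0.04 − 0.65)/(1.25 − 0.65) = 0.3900/0.6000 = 0.6500
Terminal stock prices: S_u = 143.8, S_d = 74.75
Terminal payoffs (K − S): max(-38.75, 0) = 0, max(30.25, 0) = 30.25
Node 0 (S = 115): V_0 = 1/1.04·[0.6500·0.0000 + 0.3500·30.2500] = 10.1803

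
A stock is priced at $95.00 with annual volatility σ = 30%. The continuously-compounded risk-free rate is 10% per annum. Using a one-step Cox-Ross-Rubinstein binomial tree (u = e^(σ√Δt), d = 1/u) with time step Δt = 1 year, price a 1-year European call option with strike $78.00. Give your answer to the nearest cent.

$27.19

CRR parameters: u = e^(σ√Δt) = e^(0.3·√1) = 1.3499, d = 1/u = 0.7408
Per-period rate: rΔt = 0.1·1 = 0.1, so R = e^0.1 = 1.1052
Risk-neutral probability p = (e^0.1 − 0.7408)/(1.3499 − 0.7408) = 0.3644/0.6090 = 0.5982
Terminal stock prices: S_u = 128.2, S_d = 70.38
Terminal payoffs (S − K): max(50.24, 0) = 50.24, max(-7.622, 0) = 0
Node 0 (S = 95): V_0 = e^(−0.1)·[0.5982·50.2366 + 0.4018·0.0000] = 27.1936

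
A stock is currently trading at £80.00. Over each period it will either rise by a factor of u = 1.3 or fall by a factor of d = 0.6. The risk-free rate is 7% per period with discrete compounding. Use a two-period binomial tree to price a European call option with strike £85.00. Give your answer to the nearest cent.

£19.77

Risk-neutral probability p = (1 + 0.07 − 0.6)/(1.3 − 0.6) = 0.4700/0.7000 = 0.6714
Terminal stock prices: S_uu = 135.2, S_ud = 62.4, S_dd = 28.8
Terminal payoffs (S − K): max(50.2, 0) = 50.2, max(-22.6, 0) = 0, max(-56.2, 0) = 0
Node u (S = 104): V_u = 1/1.07·[0.6714·50.2000 + 0.3286·0.0000] = 31.5007
Node d (S = 48): V_d = 1/1.07·[0.6714·0.0000 + 0.3286·0.0000] = 0.0000
Node 0 (S = 80): V_0 = 1/1.07·[0.6714·31.5007 + 0.3286·0.0000] = 19.7668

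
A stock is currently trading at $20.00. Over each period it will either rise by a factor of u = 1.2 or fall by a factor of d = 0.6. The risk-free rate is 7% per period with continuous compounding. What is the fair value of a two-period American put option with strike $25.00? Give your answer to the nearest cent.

$5.00

Risk-neutral probability p = (e^0.07 − 0.6)/(1.2 − 0.6) = 0.4725/0.6000 = 0.7875
Terminal stock prices: S_uu = 28.8, S_ud = 14.4, S_dd = 7.2
Terminal payoffs (K − S): max(-3.8, 0) = 0, max(10.6, 0) = 10.6, max(17.8, 0) = 17.8
Node u (S = 24): continuation = e^(−0.07)·[0.7875·0.0000 + 0.2125·10.6000] = 2.1001; exercise value = 1.0000 ≤ continuation, so V_u = 2.1001
Node d (S = 12): continuation = e^(−0.07)·[0.7875·10.6000 + 0.2125·17.8000] = 11.3098; exercise value = 13.0000 > continuation, so V_d = 13.0000 (exercise)
Node 0 (S = 20): continuation = e^(−0.07)·[0.7875·2.1001 + 0.2125·13.0000] = 4.1176; exercise value = 5.0000 > continuation, so V_0 = 5.0000 (exercise)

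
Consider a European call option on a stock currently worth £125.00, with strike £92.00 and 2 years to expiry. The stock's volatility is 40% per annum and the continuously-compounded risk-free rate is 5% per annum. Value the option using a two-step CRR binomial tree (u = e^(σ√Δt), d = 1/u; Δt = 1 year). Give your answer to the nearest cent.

£51.08

CRR parameters: u = e^(σ√Δt) = e^(0.4·√1) = 1.4918, d = 1/u = 0.6703
Per-period rate: rΔt = 0.05·1 = 0.05, so R = e^0.05 = 1.0513
Risk-neutral probability p = (e^0.05 − 0.6703)/(1.4918 − 0.6703) = 0.3810/0.8215 = 0.4637
Terminal stock prices: S_uu = 278.2, S_ud = 125, S_dd = 56.17
Terminal payoffs (S − K): max(186.2, 0) = 186.2, max(33, 0) = 33, max(-35.83, 0) = 0
Node u (S = 186.5): V_u = e^(−0.05)·[0.4637·186.1926 + 0.5363·33.0000] = 98.9650
Node d (S = 83.79): V_d = e^(−0.05)·[0.4637·33.0000 + 0.5363·0.0000] = 14.5565
Node 0 (S = 125): V_0 = e^(−0.05)·[0.4637·98.9650 + 0.5363·14.5565] = 51.0798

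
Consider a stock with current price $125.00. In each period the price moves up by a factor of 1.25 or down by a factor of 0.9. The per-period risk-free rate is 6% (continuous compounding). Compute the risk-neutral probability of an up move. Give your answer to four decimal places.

p = 0.4624

Risk-neutral probability p = (e^0.06 − 0.9)/(1.25 − 0.9) = 0.1618/0.3500 = 0.4624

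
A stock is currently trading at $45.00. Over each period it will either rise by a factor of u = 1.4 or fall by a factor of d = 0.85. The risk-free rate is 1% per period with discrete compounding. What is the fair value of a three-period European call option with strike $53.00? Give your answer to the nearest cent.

$5.52

Risk-neutral probability p = (1 + 0.01 − 0.85)/(1.4 − 0.85) = 0.1600/0.5500 = 0.2909
Terminal stock prices: S_uuu = 123.5, S_uud = 74.97, S_udd = 45.52, S_ddd = 27.64
Terminal payoffs (S − K): max(70.48, 0) = 70.48, max(21.97, 0) = 21.97, max(-7.483, 0) = 0, max(-25.36, 0) = 0
Node uu (S = 88.2): V_uu = 1/1.01·[0.2909·70.4800 + 0.7091·21.9700] = 35.7248
Node ud (S = 53.55): V_ud = 1/1.01·[0.2909·21.9700 + 0.7091·0.0000] = 6.3280
Node dd (S = 32.51): V_dd = 1/1.01·[0.2909·0.0000 + 0.7091·0.0000] = 0.0000
Node u (S = 63): V_u = 1/1.01·[0.2909·35.7248 + 0.7091·6.3280] = 14.7325
Node d (S = 38.25): V_d = 1/1.01·[0.2909·6.3280 + 0.7091·0.0000] = 1.8226
Node 0 (S = 45): V_0 = 1/1.01·[0.2909·14.7325 + 0.7091·1.8226] = 5.5230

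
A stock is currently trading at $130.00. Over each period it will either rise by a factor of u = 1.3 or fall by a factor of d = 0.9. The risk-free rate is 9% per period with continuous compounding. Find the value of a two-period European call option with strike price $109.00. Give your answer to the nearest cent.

Risk-neutral probability p = (e^0.09 − 0.9)/(1.3 − 0.9) = 0.1942/0.4000 = 0.4854
Terminal stock prices: S_uu = 219.7, S_ud = 152.1, S_dd = 105.3
Terminal payoffs (S − K): max(110.7, 0) = 110.7, max(43.1, 0) = 43.1, max(-3.7, 0) = 0
Node u (S = 169): V_u = e^(−0.09)·[0.4854·110.7000 + 0.5146·43.1000] = 69.3815
Node d (S = 117): V_d = e^(−0.09)·[0.4854·43.1000 + 0.5146·0.0000] = 19.1215
Node 0 (S = 130): V_0 = e^(−0.09)·[0.4854·69.3815 + 0.5146·19.1215] = 39.7738

$39.77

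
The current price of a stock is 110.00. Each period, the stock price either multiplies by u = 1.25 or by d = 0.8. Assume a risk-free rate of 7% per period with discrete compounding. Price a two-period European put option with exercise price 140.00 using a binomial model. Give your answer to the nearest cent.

22.30

Risk-neutral probability p = (1 + 0.07 − 0.8)/(1.25 − 0.8) = 0.2700/0.4500 = 0.6000
Terminal stock prices: S_uu = 171.9, S_ud = 110, S_dd = 70.4
Terminal payoffs (K − S): max(-31.88, 0) = 0, max(30, 0) = 30, max(69.6, 0) = 69.6
Node u (S = 137.5): V_u = 1/1.07·[0.6000·0.0000 + 0.4000·30.0000] = 11.2150
Node d (S = 88): V_d = 1/1.07·[0.6000·30.0000 + 0.4000·69.6000] = 42.8411
Node 0 (S = 110): V_0 = 1/1.07·[0.6000·11.2150 + 0.4000·42.8411] = 22.3041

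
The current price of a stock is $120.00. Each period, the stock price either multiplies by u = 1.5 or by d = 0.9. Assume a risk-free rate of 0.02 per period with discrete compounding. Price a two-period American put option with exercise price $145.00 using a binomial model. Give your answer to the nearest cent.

$29.40

Risk-neutral probability p = (1 + 0.02 − 0.9)/(1.5 − 0.9) = 0.1200/0.6000 = 0.2000
Terminal stock prices: S_uu = 270, S_ud = 162, S_dd = 97.2
Terminal payoffs (K − S): max(-125, 0) = 0, max(-17, 0) = 0, max(47.8, 0) = 47.8
Node u (S = 180): continuation = 1/1.02·[0.2000·0.0000 + 0.8000·0.0000] = 0.0000; exercise value = 0.0000 ≤ continuation, so V_u = 0.0000
Node d (S = 108): continuation = 1/1.02·[0.2000·0.0000 + 0.8000·47.8000] = 37.4902; exercise value = 37.0000 ≤ continuation, so V_d = 37.4902
Node 0 (S = 120): continuation = 1/1.02·[0.2000·0.0000 + 0.8000·37.4902] = 29.4041; exercise value = 25.0000 ≤ continuation, so V_0 = 29.4041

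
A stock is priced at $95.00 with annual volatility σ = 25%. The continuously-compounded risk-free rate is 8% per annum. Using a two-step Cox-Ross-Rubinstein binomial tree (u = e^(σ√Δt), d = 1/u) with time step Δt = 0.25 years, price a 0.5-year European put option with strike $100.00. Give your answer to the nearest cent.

$7.45

CRR parameters: u = e^(σ√Δt) = e^(0.25·√0.25) = 1.1331, d = 1/u = 0.8825
Per-period rate: rΔt = 0.08·0.25 = 0.02, so R = e^0.02 = 1.0202
Risk-neutral probability p = (e^0.02 − 0.8825)/(1.1331 − 0.8825) = 0.1377/0.2507 = 0.5494
Terminal stock prices: S_uu = 122, S_ud = 95, S_dd = 73.99
Terminal payoffs (K − S): max(-21.98, 0) = 0, max(5, 0) = 5, max(26.01, 0) = 26.01
Node u (S = 107.6): V_u = e^(−0.02)·[0.5494·0.0000 + 0.4506·5.0000] = 2.2085
Node d (S = 83.84): V_d = e^(−0.02)·[0.5494·5.0000 + 0.4506·26.0139] = 14.1827
Node 0 (S = 95): V_0 = e^(−0.02)·[0.5494·2.2085 + 0.4506·14.1827] = 7.4536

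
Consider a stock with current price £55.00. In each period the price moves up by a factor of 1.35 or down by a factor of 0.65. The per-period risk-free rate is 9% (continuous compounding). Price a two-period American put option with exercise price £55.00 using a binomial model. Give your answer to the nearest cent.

£7.73

Risk-neutral probability p = (e^0.09 − 0.65)/(1.35 − 0.65) = 0.4442/0.7000 = 0.6345
Terminal stock prices: S_uu = 100.2, S_ud = 48.26, S_dd = 23.24
Terminal payoffs (K − S): max(-45.24, 0) = 0, max(6.737, 0) = 6.737, max(31.76, 0) = 31.76
Node u (S = 74.25): continuation = e^(−0.09)·[0.6345·0.0000 + 0.3655·6.7375] = 2.2504; exercise value = 0.0000 ≤ continuation, so V_u = 2.2504
Node d (S = 35.75): continuation = e^(−0.09)·[0.6345·6.7375 + 0.3655·31.7625] = 14.5162; exercise value = 19.2500 > continuation, so V_d = 19.2500 (exercise)
Node 0 (S = 55): continuation = e^(−0.09)·[0.6345·2.2504 + 0.3655·19.2500] = 7.7347; exercise value = 0.0000 ≤ continuation, so V_0 = 7.7347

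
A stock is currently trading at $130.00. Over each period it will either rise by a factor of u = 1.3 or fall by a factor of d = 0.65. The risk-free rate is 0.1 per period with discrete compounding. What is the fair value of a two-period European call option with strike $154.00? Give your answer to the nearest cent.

$26.02

Risk-neutral probability p = (1 + 0.1 − 0.65)/(1.3 − 0.65) = 0.4500/0.6500 = 0.6923
Terminal stock prices: S_uu = 219.7, S_ud = 109.9, S_dd = 54.93
Terminal payoffs (S − K): max(65.7, 0) = 65.7, max(-44.15, 0) = 0, max(-99.07, 0) = 0
Node u (S = 169): V_u = 1/1.1·[0.6923·65.7000 + 0.3077·0.0000] = 41.3497
Node d (S = 84.5): V_d = 1/1.1·[0.6923·0.0000 + 0.3077·0.0000] = 0.0000
Node 0 (S = 130): V_0 = 1/1.1·[0.6923·41.3497 + 0.3077·0.0000] = 26.0243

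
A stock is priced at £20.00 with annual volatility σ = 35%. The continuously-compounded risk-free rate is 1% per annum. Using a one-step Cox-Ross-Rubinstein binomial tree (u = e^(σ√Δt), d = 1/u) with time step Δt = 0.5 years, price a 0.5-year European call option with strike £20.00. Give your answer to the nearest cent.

£2.51

CRR parameters: u = e^(σ√Δt) = e^(0.35·√0.5) = 1.2808, d = 1/u = 0.7808
Per-period rate: rΔt = 0.01·0.5 = 0.005, so R = e^0.005 = 1.0050
Risk-neutral probability p = (e^0.005 − 0.7808)/(1.2808 − 0.7808) = 0.2243/0.5000 = 0.4485
Terminal stock prices: S_u = 25.62, S_d = 15.62
Terminal payoffs (S − K): max(5.616, 0) = 5.616, max(-4.385, 0) = 0
Node 0 (S = 20): V_0 = e^(−0.005)·[0.4485·5.6161 + 0.5515·0.0000] = 2.5061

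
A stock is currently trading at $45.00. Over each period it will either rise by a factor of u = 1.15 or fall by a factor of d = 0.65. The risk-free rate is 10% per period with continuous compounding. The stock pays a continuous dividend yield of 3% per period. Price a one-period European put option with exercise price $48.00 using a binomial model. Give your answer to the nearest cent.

Per-period risk-free factor R = e^0.1 = 1.1052; dividend-adjusted growth = e^(0.1−0.03) = 1.0725.
Risk-neutral probability p = (1.0725 − 0.65)/(1.15 − 0.65) = 0.4225/0.5000 = 0.8450
Terminal stock prices: S_u = 51.75, S_d = 29.25
Terminal payoffs (K − S): max(-3.75, 0) = 0, max(18.75, 0) = 18.75
Node 0 (S = 45): V_0 = e^(−0.1)·[0.8450·0.0000 + 0.1550·18.7500] = 2.6294

$2.63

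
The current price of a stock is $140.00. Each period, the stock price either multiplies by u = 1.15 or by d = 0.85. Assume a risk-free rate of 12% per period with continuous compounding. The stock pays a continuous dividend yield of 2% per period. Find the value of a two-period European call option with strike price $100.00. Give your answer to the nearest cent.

$55.85

Per-period risk-free factor R = e^0.12 = 1.1275; dividend-adjusted growth = e^(0.12−0.02) = 1.1052.
Risk-neutral probability p = (1.1052 − 0.85)/(1.15 − 0.85) = 0.2552/0.3000 = 0.8506
Terminal stock prices: S_uu = 185.1, S_ud = 136.8, S_dd = 101.1
Terminal payoffs (S − K): max(85.15, 0) = 85.15, max(36.85, 0) = 36.85, max(1.15, 0) = 1.15
Node u (S = 161): V_u = e^(−0.12)·[0.8506·85.1500 + 0.1494·36.8500] = 69.1199
Node d (S = 119): V_d = e^(−0.12)·[0.8506·36.8500 + 0.1494·1.1500] = 27.9516
Node 0 (S = 140): V_0 = e^(−0.12)·[0.8506·69.1199 + 0.1494·27.9516] = 55.8477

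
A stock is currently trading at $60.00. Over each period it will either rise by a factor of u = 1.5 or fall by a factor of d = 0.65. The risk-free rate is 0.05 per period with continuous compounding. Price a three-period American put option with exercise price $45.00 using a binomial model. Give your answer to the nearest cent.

$6.53

Risk-neutral probability p = (e^0.05 − 0.65)/(1.5 − 0.65) = 0.4013/0.8500 = 0.4721
Terminal stock prices: S_uuu = 202.5, S_uud = 87.75, S_udd = 38.03, S_ddd = 16.48
Terminal payoffs (K − S): max(-157.5, 0) = 0, max(-42.75, 0) = 0, max(6.975, 0) = 6.975, max(28.52, 0) = 28.52
Node uu (S = 135): continuation = e^(−0.05)·[0.4721·0.0000 + 0.5279·0.0000] = 0.0000; exercise value = 0.0000 ≤ continuation, so V_uu = 0.0000
Node ud (S = 58.5): continuation = e^(−0.05)·[0.4721·0.0000 + 0.5279·6.9750] = 3.5026; exercise value = 0.0000 ≤ continuation, so V_ud = 3.5026
Node dd (S = 25.35): continuation = e^(−0.05)·[0.4721·6.9750 + 0.5279·28.5225] = 17.4553; exercise value = 19.6500 > continuation, so V_dd = 19.6500 (exercise)
Node u (S = 90): continuation = e^(−0.05)·[0.4721·0.0000 + 0.5279·3.5026] = 1.7589; exercise value = 0.0000 ≤ continuation, so V_u = 1.7589
Node d (S = 39): continuation = e^(−0.05)·[0.4721·3.5026 + 0.5279·19.6500] = 11.4405; exercise value = 6.0000 ≤ continuation, so V_d = 11.4405
Node 0 (S = 60): continuation = e^(−0.05)·[0.4721·1.7589 + 0.5279·11.4405] = 6.5349; exercise value = 0.0000 ≤ continuation, so V_0 = 6.5349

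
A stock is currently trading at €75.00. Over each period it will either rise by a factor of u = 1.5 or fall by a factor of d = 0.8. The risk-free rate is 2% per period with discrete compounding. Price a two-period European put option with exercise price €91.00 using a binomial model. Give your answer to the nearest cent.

Risk-neutral probability p = (1 + 0.02 − 0.8)/(1.5 − 0.8) = 0.2200/0.7000 = 0.3143
Terminal stock prices: S_uu = 168.8, S_ud = 90, S_dd = 48
Terminal payoffs (K − S): max(-77.75, 0) = 0, max(1, 0) = 1, max(43, 0) = 43
Node u (S = 112.5): V_u = 1/1.02·[0.3143·0.0000 + 0.6857·1.0000] = 0.6723
Node d (S = 60): V_d = 1/1.02·[0.3143·1.0000 + 0.6857·43.0000] = 29.2157
Node 0 (S = 75): V_0 = 1/1.02·[0.3143·0.6723 + 0.6857·29.2157] = 19.8479

€19.85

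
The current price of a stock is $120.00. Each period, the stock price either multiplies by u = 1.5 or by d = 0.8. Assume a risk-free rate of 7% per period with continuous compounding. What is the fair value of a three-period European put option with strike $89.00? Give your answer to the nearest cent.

$5.09

Risk-neutral probability p = (e^0.07 − 0.8)/(1.5 − 0.8) = 0.2725/0.7000 = 0.3893
Terminal stock prices: S_uuu = 405, S_uud = 216, S_udd = 115.2, S_ddd = 61.44
Terminal payoffs (K − S): max(-316, 0) = 0, max(-127, 0) = 0, max(-26.2, 0) = 0, max(27.56, 0) = 27.56
Node uu (S = 270): V_uu = e^(−0.07)·[0.3893·0.0000 + 0.6107·0.0000] = 0.0000
Node ud (S = 144): V_ud = e^(−0.07)·[0.3893·0.0000 + 0.6107·0.0000] = 0.0000
Node dd (S = 76.8): V_dd = e^(−0.07)·[0.3893·0.0000 + 0.6107·27.5600] = 15.6931
Node u (S = 180): V_u = e^(−0.07)·[0.3893·0.0000 + 0.6107·0.0000] = 0.0000
Node d (S = 96): V_d = e^(−0.07)·[0.3893·0.0000 + 0.6107·15.6931] = 8.9359
Node 0 (S = 120): V_0 = e^(−0.07)·[0.3893·0.0000 + 0.6107·8.9359] = 5.0882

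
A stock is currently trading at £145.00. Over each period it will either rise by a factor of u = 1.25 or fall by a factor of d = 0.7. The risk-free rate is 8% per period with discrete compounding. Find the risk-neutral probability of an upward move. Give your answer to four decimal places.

Risk-neutral probability p = (1 + 0.08 − 0.7)/(1.25 − 0.7) = 0.3800/0.5500 = 0.6909

p = 0.6909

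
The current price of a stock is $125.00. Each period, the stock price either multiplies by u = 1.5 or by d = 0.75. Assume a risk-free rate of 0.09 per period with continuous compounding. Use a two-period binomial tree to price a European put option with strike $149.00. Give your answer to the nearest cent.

$22.72

Risk-neutral probability p = (e^0.09 − 0.75)/(1.5 − 0.75) = 0.3442/0.7500 = 0.4589
Terminal stock prices: S_uu = 281.2, S_ud = 140.6, S_dd = 70.31
Terminal payoffs (K − S): max(-132.2, 0) = 0, max(8.375, 0) = 8.375, max(78.69, 0) = 78.69
Node u (S = 187.5): V_u = e^(−0.09)·[0.4589·0.0000 + 0.5411·8.3750] = 4.1417
Node d (S = 93.75): V_d = e^(−0.09)·[0.4589·8.3750 + 0.5411·78.6875] = 42.4257
Node 0 (S = 125): V_0 = e^(−0.09)·[0.4589·4.1417 + 0.5411·42.4257] = 22.7178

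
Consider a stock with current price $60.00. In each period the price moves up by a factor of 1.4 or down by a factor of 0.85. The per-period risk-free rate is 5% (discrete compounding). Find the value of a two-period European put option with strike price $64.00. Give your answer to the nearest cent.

Risk-neutral probability p = (1 + 0.05 − 0.85)/(1.4 − 0.85) = 0.2000/0.5500 = 0.3636
Terminal stock prices: S_uu = 117.6, S_ud = 71.4, S_dd = 43.35
Terminal payoffs (K − S): max(-53.6, 0) = 0, max(-7.4, 0) = 0, max(20.65, 0) = 20.65
Node u (S = 84): V_u = 1/1.05·[0.3636·0.0000 + 0.6364·0.0000] = 0.0000
Node d (S = 51): V_d = 1/1.05·[0.3636·0.0000 + 0.6364·20.6500] = 12.5152
Node 0 (S = 60): V_0 = 1/1.05·[0.3636·0.0000 + 0.6364·12.5152] = 7.5849

$7.58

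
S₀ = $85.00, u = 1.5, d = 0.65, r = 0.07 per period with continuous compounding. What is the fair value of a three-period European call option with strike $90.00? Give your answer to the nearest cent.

$29.97

Risk-neutral probability p = (e^0.07 − 0.65)/(1.5 − 0.65) = 0.4225/0.8500 = 0.4971
Terminal stock prices: S_uuu = 286.9, S_uud = 124.3, S_udd = 53.87, S_ddd = 23.34
Terminal payoffs (S − K): max(196.9, 0) = 196.9, max(34.31, 0) = 34.31, max(-36.13, 0) = 0, max(-66.66, 0) = 0
Node uu (S = 191.2): V_uu = e^(−0.07)·[0.4971·196.8750 + 0.5029·34.3125] = 107.3346
Node ud (S = 82.88): V_ud = e^(−0.07)·[0.4971·34.3125 + 0.5029·0.0000] = 15.9026
Node dd (S = 35.91): V_dd = e^(−0.07)·[0.4971·0.0000 + 0.5029·0.0000] = 0.0000
Node u (S = 127.5): V_u = e^(−0.07)·[0.4971·107.3346 + 0.5029·15.9026] = 57.2029
Node d (S = 55.25): V_d = e^(−0.07)·[0.4971·15.9026 + 0.5029·0.0000] = 7.3703
Node 0 (S = 85): V_0 = e^(−0.07)·[0.4971·57.2029 + 0.5029·7.3703] = 29.9676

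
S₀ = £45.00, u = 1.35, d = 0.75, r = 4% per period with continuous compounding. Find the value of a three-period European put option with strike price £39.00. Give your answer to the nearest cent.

Risk-neutral probability p = (e^0.04 − 0.75)/(1.35 − 0.75) = 0.2908/0.6000 = 0.4847
Terminal stock prices: S_uuu = 110.7, S_uud = 61.51, S_udd = 34.17, S_ddd = 18.98
Terminal payoffs (K − S): max(-71.72, 0) = 0, max(-22.51, 0) = 0, max(4.828, 0) = 4.828, max(20.02, 0) = 20.02
Node uu (S = 82.01): V_uu = e^(−0.04)·[0.4847·0.0000 + 0.5153·0.0000] = 0.0000
Node ud (S = 45.56): V_ud = e^(−0.04)·[0.4847·0.0000 + 0.5153·4.8281] = 2.3905
Node dd (S = 25.31): V_dd = e^(−0.04)·[0.4847·4.8281 + 0.5153·20.0156] = 12.1583
Node u (S = 60.75): V_u = e^(−0.04)·[0.4847·0.0000 + 0.5153·2.3905] = 1.1835
Node d (S = 33.75): V_d = e^(−0.04)·[0.4847·2.3905 + 0.5153·12.1583] = 7.1329
Node 0 (S = 45): V_0 = e^(−0.04)·[0.4847·1.1835 + 0.5153·7.1329] = 4.0827

£4.08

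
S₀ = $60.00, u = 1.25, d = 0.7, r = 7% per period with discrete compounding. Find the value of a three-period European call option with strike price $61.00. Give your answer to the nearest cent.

$15.64

Risk-neutral probability p = (1 + 0.07 − 0.7)/(1.25 − 0.7) = 0.3700/0.5500 = 0.6727
Terminal stock prices: S_uuu = 117.2, S_uud = 65.62, S_udd = 36.75, S_ddd = 20.58
Terminal payoffs (S − K): max(56.19, 0) = 56.19, max(4.625, 0) = 4.625, max(-24.25, 0) = 0, max(-40.42, 0) = 0
Node uu (S = 93.75): V_uu = 1/1.07·[0.6727·56.1875 + 0.3273·4.6250] = 36.7407
Node ud (S = 52.5): V_ud = 1/1.07·[0.6727·4.6250 + 0.3273·0.0000] = 2.9078
Node dd (S = 29.4): V_dd = 1/1.07·[0.6727·0.0000 + 0.3273·0.0000] = 0.0000
Node u (S = 75): V_u = 1/1.07·[0.6727·36.7407 + 0.3273·2.9078] = 23.9889
Node d (S = 42): V_d = 1/1.07·[0.6727·2.9078 + 0.3273·0.0000] = 1.8282
Node 0 (S = 60): V_0 = 1/1.07·[0.6727·23.9889 + 0.3273·1.8282] = 15.6414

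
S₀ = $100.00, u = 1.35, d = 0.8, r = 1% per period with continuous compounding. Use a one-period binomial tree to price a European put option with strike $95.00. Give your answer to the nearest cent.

$9.18

Risk-neutral probability p = (e^0.01 − 0.8)/(1.35 − 0.8) = 0.2101/0.5500 = 0.3819
Terminal stock prices: S_u = 135, S_d = 80
Terminal payoffs (K − S): max(-40, 0) = 0, max(15, 0) = 15
Node 0 (S = 100): V_0 = e^(−0.01)·[0.3819·0.0000 + 0.6181·15.0000] = 9.1791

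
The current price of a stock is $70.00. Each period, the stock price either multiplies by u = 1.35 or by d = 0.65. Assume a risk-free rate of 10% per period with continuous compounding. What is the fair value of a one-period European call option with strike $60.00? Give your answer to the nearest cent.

$20.30

Risk-neutral probability p = (e^0.1 − 0.65)/(1.35 − 0.65) = 0.4552/0.7000 = 0.6502
Terminal stock prices: S_u = 94.5, S_d = 45.5
Terminal payoffs (S − K): max(34.5, 0) = 34.5, max(-14.5, 0) = 0
Node 0 (S = 70): V_0 = e^(−0.1)·[0.6502·34.5000 + 0.3498·0.0000] = 20.2986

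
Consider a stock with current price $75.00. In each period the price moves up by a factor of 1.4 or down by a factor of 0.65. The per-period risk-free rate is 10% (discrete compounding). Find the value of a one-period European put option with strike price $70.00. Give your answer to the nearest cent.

$7.73

Risk-neutral probability p = (1 + 0.1 − 0.65)/(1.4 − 0.65) = 0.4500/0.7500 = 0.6000
Terminal stock prices: S_u = 105, S_d = 48.75
Terminal payoffs (K − S): max(-35, 0) = 0, max(21.25, 0) = 21.25
Node 0 (S = 75): V_0 = 1/1.1·[0.6000·0.0000 + 0.4000·21.2500] = 7.7273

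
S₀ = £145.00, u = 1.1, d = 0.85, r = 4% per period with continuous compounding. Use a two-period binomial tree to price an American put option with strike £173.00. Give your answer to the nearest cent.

£28.00

Risk-neutral probability p = (e^0.04 − 0.85)/(1.1 − 0.85) = 0.1908/0.2500 = 0.7632
Terminal stock prices: S_uu = 175.5, S_ud = 135.6, S_dd = 104.8
Terminal payoffs (K − S): max(-2.45, 0) = 0, max(37.43, 0) = 37.43, max(68.24, 0) = 68.24
Node u (S = 159.5): continuation = e^(−0.04)·[0.7632·0.0000 + 0.2368·37.4250] = 8.5132; exercise value = 13.5000 > continuation, so V_u = 13.5000 (exercise)
Node d (S = 123.2): continuation = e^(−0.04)·[0.7632·37.4250 + 0.2368·68.2375] = 42.9666; exercise value = 49.7500 > continuation, so V_d = 49.7500 (exercise)
Node 0 (S = 145): continuation = e^(−0.04)·[0.7632·13.5000 + 0.2368·49.7500] = 21.2166; exercise value = 28.0000 > continuation, so V_0 = 28.0000 (exercise)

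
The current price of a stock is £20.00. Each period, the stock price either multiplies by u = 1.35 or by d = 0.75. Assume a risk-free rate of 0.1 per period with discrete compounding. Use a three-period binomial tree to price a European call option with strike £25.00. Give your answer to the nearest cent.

Risk-neutral probability p = (1 + 0.1 − 0.75)/(1.35 − 0.75) = 0.3500/0.6000 = 0.5833
Terminal stock prices: S_uuu = 49.21, S_uud = 27.34, S_udd = 15.19, S_ddd = 8.438
Terminal payoffs (S − K): max(24.21, 0) = 24.21, max(2.338, 0) = 2.338, max(-9.812, 0) = 0, max(-16.56, 0) = 0
Node uu (S = 36.45): V_uu = 1/1.1·[0.5833·24.2075 + 0.4167·2.3375] = 13.7227
Node ud (S = 20.25): V_ud = 1/1.1·[0.5833·2.3375 + 0.4167·0.0000] = 1.2396
Node dd (S = 11.25): V_dd = 1/1.1·[0.5833·0.0000 + 0.4167·0.0000] = 0.0000
Node u (S = 27): V_u = 1/1.1·[0.5833·13.7227 + 0.4167·1.2396] = 7.7467
Node d (S = 15): V_d = 1/1.1·[0.5833·1.2396 + 0.4167·0.0000] = 0.6574
Node 0 (S = 20): V_0 = 1/1.1·[0.5833·7.7467 + 0.4167·0.6574] = 4.3571

£4.36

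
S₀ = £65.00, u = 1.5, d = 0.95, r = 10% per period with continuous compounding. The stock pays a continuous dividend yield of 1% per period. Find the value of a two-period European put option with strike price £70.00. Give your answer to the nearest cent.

Per-period risk-free factor R = e^0.1 = 1.1052; dividend-adjusted growth = e^(0.1−0.01) = 1.0942.
Risk-neutral probability p = (1.0942 − 0.95)/(1.5 − 0.95) = 0.1442/0.5500 = 0.2621
Terminal stock prices: S_uu = 146.2, S_ud = 92.62, S_dd = 58.66
Terminal payoffs (K − S): max(-76.25, 0) = 0, max(-22.62, 0) = 0, max(11.34, 0) = 11.34
Node u (S = 97.5): V_u = e^(−0.1)·[0.2621·0.0000 + 0.7379·0.0000] = 0.0000
Node d (S = 61.75): V_d = e^(−0.1)·[0.2621·0.0000 + 0.7379·11.3375] = 7.5695
Node 0 (S = 65): V_0 = e^(−0.1)·[0.2621·0.0000 + 0.7379·7.5695] = 5.0537

£5.05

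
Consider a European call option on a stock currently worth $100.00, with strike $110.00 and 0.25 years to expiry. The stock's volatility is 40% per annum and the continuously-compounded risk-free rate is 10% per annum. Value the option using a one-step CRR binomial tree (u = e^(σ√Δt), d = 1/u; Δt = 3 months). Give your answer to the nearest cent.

$6.07

CRR parameters: u = e^(σ√Δt) = e^(0.4·√0.25) = 1.2214, d = 1/u = 0.8187
Per-period rate: rΔt = 0.1·0.25 = 0.025, so R = e^0.025 = 1.0253
Risk-neutral probability p = (e^0.025 − 0.8187)/(1.2214 − 0.8187) = 0.2066/0.4027 = 0.5130
Terminal stock prices: S_u = 122.1, S_d = 81.87
Terminal payoffs (S − K): max(12.14, 0) = 12.14, max(-28.13, 0) = 0
Node 0 (S = 100): V_0 = e^(−0.025)·[0.5130·12.1403 + 0.4870·0.0000] = 6.0746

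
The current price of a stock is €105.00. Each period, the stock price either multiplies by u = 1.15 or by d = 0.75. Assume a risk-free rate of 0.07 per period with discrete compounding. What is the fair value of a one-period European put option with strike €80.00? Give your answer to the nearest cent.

€0.23

Risk-neutral probability p = (1 + 0.07 − 0.75)/(1.15 − 0.75) = 0.3200/0.4000 = 0.8000
Terminal stock prices: S_u = 120.7, S_d = 78.75
Terminal payoffs (K − S): max(-40.75, 0) = 0, max(1.25, 0) = 1.25
Node 0 (S = 105): V_0 = 1/1.07·[0.8000·0.0000 + 0.2000·1.2500] = 0.2336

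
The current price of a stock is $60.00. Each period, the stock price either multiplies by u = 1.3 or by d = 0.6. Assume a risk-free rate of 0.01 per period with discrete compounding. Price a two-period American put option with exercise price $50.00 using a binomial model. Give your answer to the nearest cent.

$6.50

Risk-neutral probability p = (1 + 0.01 − 0.6)/(1.3 − 0.6) = 0.4100/0.7000 = 0.5857
Terminal stock prices: S_uu = 101.4, S_ud = 46.8, S_dd = 21.6
Terminal payoffs (K − S): max(-51.4, 0) = 0, max(3.2, 0) = 3.2, max(28.4, 0) = 28.4
Node u (S = 78): continuation = 1/1.01·[0.5857·0.0000 + 0.4143·3.2000] = 1.3126; exercise value = 0.0000 ≤ continuation, so V_u = 1.3126
Node d (S = 36): continuation = 1/1.01·[0.5857·3.2000 + 0.4143·28.4000] = 13.5050; exercise value = 14.0000 > continuation, so V_d = 14.0000 (exercise)
Node 0 (S = 60): continuation = 1/1.01·[0.5857·1.3126 + 0.4143·14.0000] = 6.5038; exercise value = 0.0000 ≤ continuation, so V_0 = 6.5038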